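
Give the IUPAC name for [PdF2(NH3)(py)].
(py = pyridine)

There is no counter-ion, so the complex is neutral overall.
Ligand charges: 1×ammine (neutral), 1×pyridine (neutral), 2×fluoro (-1 each); total -2. So Pd + (-2) = 0, giving Pd = +2.
Ligands are named alphabetically: ammine before fluoro before pyridine.

amminedifluoro(pyridine)palladium(II)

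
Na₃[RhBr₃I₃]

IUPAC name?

The 3 sodium counter-ions carry a total charge of +3, so each complex ion is 3−.
Ligand charges: 3×iodo (-1 each), 3×bromo (-1 each); total -6. So Rh + (-6) = 3−, giving Rh = +3.
Ligands are named alphabetically: bromo before iodo.
The complex ion is anionic, so rhodium takes the -ate form rhodate(III).

sodium tribromotriiodorhodate(III)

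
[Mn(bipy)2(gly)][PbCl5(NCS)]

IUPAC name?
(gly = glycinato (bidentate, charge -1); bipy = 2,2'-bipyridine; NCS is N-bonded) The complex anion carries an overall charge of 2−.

Both ions are complex: the cation is named first with the plain metal name, the anion second with the -ate form; each ion's ligands are alphabetised independently.
The complex anion is given as 2−; its ligand charges sum to -6, so Pb = +4.
A 1:1 salt means the cation carries the equal and opposite charge, 2+.
Cation: ligand charges sum to -1; for the ion to be 2+, Mn = +3.

bis(2,2'-bipyridine)(glycinato)manganese(III) pentachloroisothiocyanatoplumbate(IV)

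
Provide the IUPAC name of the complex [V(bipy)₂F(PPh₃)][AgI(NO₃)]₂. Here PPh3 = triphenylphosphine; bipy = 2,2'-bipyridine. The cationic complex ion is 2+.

Both ions are complex: the cation is named first with the plain metal name, the anion second with the -ate form; each ion's ligands are alphabetised independently.
The complex cation is given as 2+; its ligand charges sum to -1, so V = +3.
With 2 anions per cation, each anion must be 2/2 = 1−.
Anion: ligand charges sum to -2; for the ion to be 1−, Ag = +1.

bis(2,2'-bipyridine)fluoro(triphenylphosphine)vanadium(III) iodonitratoargentate(I)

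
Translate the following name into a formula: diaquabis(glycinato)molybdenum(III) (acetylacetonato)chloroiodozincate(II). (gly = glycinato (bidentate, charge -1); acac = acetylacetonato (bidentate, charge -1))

Cation [Mo…]: ligand charges -2, Mo(III) ⇒ ion charge 1+.
Anion [Zn…]: ligand charges -3, Zn(II) ⇒ ion charge 1−.

[Mo(gly)2(H2O)2][Zn(acac)ClI]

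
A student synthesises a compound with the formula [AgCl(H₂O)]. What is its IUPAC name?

aquachlorosilver(I)

There is no counter-ion, so the complex is neutral overall.
Ligand charges: 1×aqua (neutral), 1×chloro (-1 each); total -1. So Ag + (-1) = 0, giving Ag = +1.
Ligands are named alphabetically: aqua before chloro.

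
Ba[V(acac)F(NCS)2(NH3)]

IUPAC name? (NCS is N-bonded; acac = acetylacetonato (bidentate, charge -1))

barium (acetylacetonato)amminefluorodiisothiocyanatovanadate(II)

The 1 barium counter-ion carries a total charge of +2, so each complex ion is 2−.
Ligand charges: 1×fluoro (-1 each), 2×isothiocyanato (-1 each), 1×ammine (neutral), 1×acetylacetonato (-1 each); total -4. So V + (-4) = 2−, giving V = +2.
The complex ion is anionic, so vanadium takes the -ate form vanadate(II).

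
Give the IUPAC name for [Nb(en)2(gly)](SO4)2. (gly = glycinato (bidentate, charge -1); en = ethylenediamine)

bis(ethylenediamine)(glycinato)niobium(V) sulfate

The 2 sulfate counter-ions carry a total charge of -4, so each complex ion is 4+.
Ligand charges: 1×glycinato (-1 each), 2×ethylenediamine (neutral); total -1. So Nb + (-1) = 4+, giving Nb = +5.
Ligands are named alphabetically: ethylenediamine before glycinato.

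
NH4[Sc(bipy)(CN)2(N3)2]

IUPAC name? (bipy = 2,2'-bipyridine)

The 1 ammonium counter-ion carries a total charge of +1, so each complex ion is 1−.
Ligand charges: 2×cyano (-1 each), 2×azido (-1 each), 1×2,2'-bipyridine (neutral); total -4. So Sc + (-4) = 1−, giving Sc = +3.
The complex ion is anionic, so scandium takes the -ate form scandate(III).

ammonium diazido(2,2'-bipyridine)dicyanoscandate(III)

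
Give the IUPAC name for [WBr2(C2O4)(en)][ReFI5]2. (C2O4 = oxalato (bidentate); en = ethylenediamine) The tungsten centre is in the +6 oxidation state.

Both ions are complex: the cation is named first with the plain metal name, the anion second with the -ate form; each ion's ligands are alphabetised independently.
W is given as +6; the cation's ligand charges sum to -4, so the complex cation is 2+.
With 2 anions per cation, each anion must be 2/2 = 1−.
Anion: ligand charges sum to -6; for the ion to be 1−, Re = +5.

dibromo(ethylenediamine)oxalatotungsten(VI) fluoropentaiodorhenate(V)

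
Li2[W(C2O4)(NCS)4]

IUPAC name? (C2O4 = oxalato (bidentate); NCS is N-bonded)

lithium tetraisothiocyanatooxalatotungstate(IV)

The 2 lithium counter-ions carry a total charge of +2, so each complex ion is 2−.
Ligand charges: 1×oxalato (-2 each), 4×isothiocyanato (-1 each); total -6. So W + (-6) = 2−, giving W = +4.
Ligands are named alphabetically: isothiocyanato before oxalato.
The complex ion is anionic, so tungsten takes the -ate form tungstate(IV).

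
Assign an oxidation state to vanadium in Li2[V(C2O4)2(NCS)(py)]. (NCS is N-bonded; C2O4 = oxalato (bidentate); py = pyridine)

2 lithium outside the brackets (+1 each) → the complex ion is 2−.
Ligand charges: 1×NCS = -1; 2×C2O4 = -4; 1×py neutral; sum -5.
V + (-5) = 2− ⇒ V is +3.

+3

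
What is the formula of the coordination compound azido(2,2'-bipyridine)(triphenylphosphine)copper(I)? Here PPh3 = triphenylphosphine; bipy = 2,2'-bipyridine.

Ligands: 1 azido (N3, -1), 1 triphenylphosphine (PPh3, neutral), 1 2,2'-bipyridine (bipy, neutral). Ligand charge sum = -1.
With Cu in oxidation state +1, the complex ion is [Cu...].

[Cu(bipy)(N3)(PPh3)]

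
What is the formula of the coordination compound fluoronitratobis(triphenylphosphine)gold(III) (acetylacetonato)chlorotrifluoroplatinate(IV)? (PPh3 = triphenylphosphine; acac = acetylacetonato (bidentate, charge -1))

[AuF(NO3)(PPh3)2][Pt(acac)ClF3]

Cation [Au…]: ligand charges -2, Au(III) ⇒ ion charge 1+.
Anion [Pt…]: ligand charges -5, Pt(IV) ⇒ ion charge 1−.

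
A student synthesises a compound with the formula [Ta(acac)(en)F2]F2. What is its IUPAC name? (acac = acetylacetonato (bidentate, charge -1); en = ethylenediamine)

(acetylacetonato)(ethylenediamine)difluorotantalum(V) fluoride

The 2 fluoride counter-ions carry a total charge of -2, so each complex ion is 2+.
Ligand charges: 1×acetylacetonato (-1 each), 2×fluoro (-1 each), 1×ethylenediamine (neutral); total -3. So Ta + (-3) = 2+, giving Ta = +5.
Ligands are named alphabetically: acetylacetonato before ethylenediamine before fluoro.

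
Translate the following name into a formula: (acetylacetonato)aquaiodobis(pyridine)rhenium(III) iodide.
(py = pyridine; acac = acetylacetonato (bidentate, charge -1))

Ligands: 1 aqua (H2O, neutral), 1 iodo (I, -1), 2 pyridine (py, neutral), 1 acetylacetonato (acac, -1). Ligand charge sum = -2.
With Re in oxidation state +3, the complex ion is [Re...]^1+.
Charge balance with iodide (-1) requires 1 complex ion per 1 iodide.

[Re(acac)(H2O)I(py)2]I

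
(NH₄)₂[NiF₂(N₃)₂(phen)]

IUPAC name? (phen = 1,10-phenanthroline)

The 2 ammonium counter-ions carry a total charge of +2, so each complex ion is 2−.
Ligand charges: 1×1,10-phenanthroline (neutral), 2×fluoro (-1 each), 2×azido (-1 each); total -4. So Ni + (-4) = 2−, giving Ni = +2.
Ligands are named alphabetically: azido before fluoro before phenanthroline.
The complex ion is anionic, so nickel takes the -ate form nickelate(II).

ammonium diazidodifluoro(1,10-phenanthroline)nickelate(II)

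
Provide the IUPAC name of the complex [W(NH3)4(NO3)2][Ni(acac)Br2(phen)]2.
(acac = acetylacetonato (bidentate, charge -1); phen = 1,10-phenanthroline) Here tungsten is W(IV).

W is given as +4; the cation's ligand charges sum to -2, so the complex cation is 2+.
With 2 anions per cation, each anion must be 2/2 = 1−.
Anion: ligand charges sum to -3; for the ion to be 1−, Ni = +2.

tetraamminedinitratotungsten(IV) (acetylacetonato)dibromo(1,10-phenanthroline)nickelate(II)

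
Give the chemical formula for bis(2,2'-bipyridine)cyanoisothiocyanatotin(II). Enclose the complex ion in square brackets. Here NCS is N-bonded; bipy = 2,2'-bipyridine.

Ligands: 1 isothiocyanato (NCS, -1), 1 cyano (CN, -1), 2 2,2'-bipyridine (bipy, neutral). Ligand charge sum = -2.
With Sn in oxidation state +2, the complex ion is [Sn...].

[Sn(bipy)2(CN)(NCS)]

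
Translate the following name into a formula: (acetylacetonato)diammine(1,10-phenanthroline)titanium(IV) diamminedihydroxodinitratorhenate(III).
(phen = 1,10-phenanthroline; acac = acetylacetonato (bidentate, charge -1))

[Ti(acac)(NH3)2(phen)][Re(NH3)2(NO3)2(OH)2]3

Cation [Ti…]: ligand charges -1, Ti(IV) ⇒ ion charge 3+.
Anion [Re…]: ligand charges -4, Re(III) ⇒ ion charge 1−.
One 3+ cation requires 3 of the 1− anion.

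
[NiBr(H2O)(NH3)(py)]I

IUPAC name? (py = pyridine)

The 1 iodide counter-ion carries a total charge of -1, so each complex ion is 1+.
Ligand charges: 1×ammine (neutral), 1×bromo (-1 each), 1×pyridine (neutral), 1×aqua (neutral); total -1. So Ni + (-1) = 1+, giving Ni = +2.
Ligands are named alphabetically: ammine before aqua before bromo before pyridine.

ammineaquabromo(pyridine)nickel(II) iodide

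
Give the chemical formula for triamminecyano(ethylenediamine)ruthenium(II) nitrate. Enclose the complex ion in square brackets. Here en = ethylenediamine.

[Ru(CN)(en)(NH3)3]NO3

Ligands: 1 cyano (CN, -1), 1 ethylenediamine (en, neutral), 3 ammine (NH3, neutral). Ligand charge sum = -1.
With Ru in oxidation state +2, the complex ion is [Ru...]^1+.
Charge balance with nitrate (-1) requires 1 complex ion per 1 nitrate.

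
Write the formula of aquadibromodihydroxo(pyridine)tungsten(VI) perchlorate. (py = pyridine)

[WBr2(H2O)(OH)2(py)](ClO4)2

Ligands: 2 bromo (Br, -1), 1 pyridine (py, neutral), 2 hydroxo (OH, -1), 1 aqua (H2O, neutral). Ligand charge sum = -4.
With W in oxidation state +6, the complex ion is [W...]^2+.
Charge balance with perchlorate (-1) requires 1 complex ion per 2 perchlorate.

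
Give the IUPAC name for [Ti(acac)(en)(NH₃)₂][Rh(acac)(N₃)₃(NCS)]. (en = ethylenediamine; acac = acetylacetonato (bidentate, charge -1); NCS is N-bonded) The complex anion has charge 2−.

(acetylacetonato)diammine(ethylenediamine)titanium(III) (acetylacetonato)triazidoisothiocyanatorhodate(III)

The complex anion is given as 2−; its ligand charges sum to -5, so Rh = +3.
A 1:1 salt means the cation carries the equal and opposite charge, 2+.
Cation: ligand charges sum to -1; for the ion to be 2+, Ti = +3.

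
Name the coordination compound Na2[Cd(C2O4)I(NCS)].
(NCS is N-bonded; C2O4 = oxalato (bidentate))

sodium iodoisothiocyanatooxalatocadmate(II)

The 2 sodium counter-ions carry a total charge of +2, so each complex ion is 2−.
Ligand charges: 1×iodo (-1 each), 1×isothiocyanato (-1 each), 1×oxalato (-2 each); total -4. So Cd + (-4) = 2−, giving Cd = +2.
Ligands are named alphabetically: iodo before isothiocyanato before oxalato.
The complex ion is anionic, so cadmium takes the -ate form cadmate(II).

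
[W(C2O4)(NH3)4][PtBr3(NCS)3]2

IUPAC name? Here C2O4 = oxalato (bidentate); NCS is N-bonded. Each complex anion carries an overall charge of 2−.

tetraammineoxalatotungsten(VI) tribromotriisothiocyanatoplatinate(IV)

The complex anion is given as 2−; its ligand charges sum to -6, so Pt = +4.
With 2 anions per cation, the cation must be 2×2 = 4+.
Cation: ligand charges sum to -2; for the ion to be 4+, W = +6.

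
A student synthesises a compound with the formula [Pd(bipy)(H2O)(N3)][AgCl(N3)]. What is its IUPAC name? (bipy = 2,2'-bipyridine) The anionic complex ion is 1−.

Both ions are complex: the cation is named first with the plain metal name, the anion second with the -ate form; each ion's ligands are alphabetised independently.
The complex anion is given as 1−; its ligand charges sum to -2, so Ag = +1.
A 1:1 salt means the cation carries the equal and opposite charge, 1+.
Cation: ligand charges sum to -1; for the ion to be 1+, Pd = +2.

aquaazido(2,2'-bipyridine)palladium(II) azidochloroargentate(I)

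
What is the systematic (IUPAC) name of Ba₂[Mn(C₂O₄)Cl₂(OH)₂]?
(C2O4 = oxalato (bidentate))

The 2 barium counter-ions carry a total charge of +4, so each complex ion is 4−.
Ligand charges: 2×hydroxo (-1 each), 2×chloro (-1 each), 1×oxalato (-2 each); total -6. So Mn + (-6) = 4−, giving Mn = +2.
Ligands are named alphabetically: chloro before hydroxo before oxalato.
The complex ion is anionic, so manganese takes the -ate form manganate(II).

barium dichlorodihydroxooxalatomanganate(II)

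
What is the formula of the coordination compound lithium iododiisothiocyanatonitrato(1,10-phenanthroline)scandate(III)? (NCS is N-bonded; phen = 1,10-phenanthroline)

Ligands: 2 isothiocyanato (NCS, -1), 1 nitrato (NO3, -1), 1 iodo (I, -1), 1 1,10-phenanthroline (phen, neutral). Ligand charge sum = -4.
Charge balance with lithium (+1) requires 1 complex ion per 1 lithium.

Li[ScI(NCS)2(NO3)(phen)]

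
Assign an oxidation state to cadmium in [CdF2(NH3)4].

No counter-ion: the bracketed complex is neutral.
Ligand charges: 4×NH3 neutral; 2×F = -2; sum -2.
Cd + (-2) = 0 ⇒ Cd is +2.

+2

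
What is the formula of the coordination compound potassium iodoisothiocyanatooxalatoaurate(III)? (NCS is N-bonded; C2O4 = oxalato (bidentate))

Ligands: 1 iodo (I, -1), 1 isothiocyanato (NCS, -1), 1 oxalato (C2O4, -2). Ligand charge sum = -4.
With Au in oxidation state +3, the complex ion is [Au...]^1−.
Charge balance with potassium (+1) requires 1 complex ion per 1 potassium.

K[Au(C2O4)I(NCS)]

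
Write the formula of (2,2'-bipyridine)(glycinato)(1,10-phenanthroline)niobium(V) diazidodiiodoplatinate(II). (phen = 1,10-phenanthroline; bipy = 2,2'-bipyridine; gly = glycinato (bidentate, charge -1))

Cation [Nb…]: ligand charges -1, Nb(V) ⇒ ion charge 4+.
Anion [Pt…]: ligand charges -4, Pt(II) ⇒ ion charge 2−.
One 4+ cation requires 2 of the 2− anion.

[Nb(bipy)(gly)(phen)][PtI2(N3)2]2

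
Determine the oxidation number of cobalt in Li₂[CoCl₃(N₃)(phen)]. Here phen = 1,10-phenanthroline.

+2

2 lithium outside the brackets (+1 each) → the complex ion is 2−.
Ligand charges: 3×Cl = -3; 1×N3 = -1; 1×phen neutral; sum -4.
Co + (-4) = 2− ⇒ Co is +2.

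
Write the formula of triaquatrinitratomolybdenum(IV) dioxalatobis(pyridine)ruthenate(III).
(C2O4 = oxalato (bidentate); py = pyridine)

[Mo(H2O)3(NO3)3][Ru(C2O4)2(py)2]

Cation [Mo…]: ligand charges -3, Mo(IV) ⇒ ion charge 1+.
Anion [Ru…]: ligand charges -4, Ru(III) ⇒ ion charge 1−.
One 1+ cation balances one 1− anion.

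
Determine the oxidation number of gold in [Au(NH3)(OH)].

+1

No counter-ion: the bracketed complex is neutral.
Ligand charges: 1×OH = -1; 1×NH3 neutral; sum -1.
Au + (-1) = 0 ⇒ Au is +1.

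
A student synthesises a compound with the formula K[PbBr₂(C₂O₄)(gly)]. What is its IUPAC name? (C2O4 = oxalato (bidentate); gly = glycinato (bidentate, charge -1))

The 1 potassium counter-ion carries a total charge of +1, so each complex ion is 1−.
Ligand charges: 1×oxalato (-2 each), 1×glycinato (-1 each), 2×bromo (-1 each); total -5. So Pb + (-5) = 1−, giving Pb = +4.
The complex ion is anionic, so lead takes the -ate form plumbate(IV).

potassium dibromo(glycinato)oxalatoplumbate(IV)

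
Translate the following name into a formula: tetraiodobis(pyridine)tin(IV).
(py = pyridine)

[SnI4(py)2]

Ligands: 2 pyridine (py, neutral), 4 iodo (I, -1). Ligand charge sum = -4.
With Sn in oxidation state +4, the complex ion is [Sn...].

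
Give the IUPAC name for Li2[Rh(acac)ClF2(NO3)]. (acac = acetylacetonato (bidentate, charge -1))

The 2 lithium counter-ions carry a total charge of +2, so each complex ion is 2−.
Ligand charges: 1×nitrato (-1 each), 1×acetylacetonato (-1 each), 1×chloro (-1 each), 2×fluoro (-1 each); total -5. So Rh + (-5) = 2−, giving Rh = +3.
The complex ion is anionic, so rhodium takes the -ate form rhodate(III).

lithium (acetylacetonato)chlorodifluoronitratorhodate(III)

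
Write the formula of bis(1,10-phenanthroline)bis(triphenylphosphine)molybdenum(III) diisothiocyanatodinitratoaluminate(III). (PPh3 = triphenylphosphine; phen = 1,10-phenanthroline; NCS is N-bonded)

[Mo(phen)2(PPh3)2][Al(NCS)2(NO3)2]3

Cation [Mo…]: ligand charges 0, Mo(III) ⇒ ion charge 3+.
Anion [Al…]: ligand charges -4, Al(III) ⇒ ion charge 1−.
One 3+ cation requires 3 of the 1− anion.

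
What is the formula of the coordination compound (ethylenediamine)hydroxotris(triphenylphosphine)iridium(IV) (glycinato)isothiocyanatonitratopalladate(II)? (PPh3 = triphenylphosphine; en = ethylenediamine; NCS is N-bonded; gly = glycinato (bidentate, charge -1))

[Ir(en)(OH)(PPh3)3][Pd(gly)(NCS)(NO3)]3

Cation [Ir…]: ligand charges -1, Ir(IV) ⇒ ion charge 3+.
Anion [Pd…]: ligand charges -3, Pd(II) ⇒ ion charge 1−.
One 3+ cation requires 3 of the 1− anion.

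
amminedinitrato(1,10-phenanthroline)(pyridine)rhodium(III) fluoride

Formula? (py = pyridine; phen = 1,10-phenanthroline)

[Rh(NH3)(NO3)2(phen)(py)]F

Ligands: 1 pyridine (py, neutral), 2 nitrato (NO3, -1), 1 ammine (NH3, neutral), 1 1,10-phenanthroline (phen, neutral). Ligand charge sum = -2.
Charge balance with fluoride (-1) requires 1 complex ion per 1 fluoride.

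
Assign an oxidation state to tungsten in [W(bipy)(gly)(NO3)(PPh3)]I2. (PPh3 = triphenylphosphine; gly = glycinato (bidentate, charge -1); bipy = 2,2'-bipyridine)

2 iodide outside the brackets (-1 each) → the complex ion is 2+.
Ligand charges: 1×PPh3 neutral; 1×gly = -1; 1×bipy neutral; 1×NO3 = -1; sum -2.
W + (-2) = 2+ ⇒ W is +4.

+4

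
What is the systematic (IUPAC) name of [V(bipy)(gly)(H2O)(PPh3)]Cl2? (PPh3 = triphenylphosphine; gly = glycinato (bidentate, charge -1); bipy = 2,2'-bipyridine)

aqua(2,2'-bipyridine)(glycinato)(triphenylphosphine)vanadium(III) chloride

The 2 chloride counter-ions carry a total charge of -2, so each complex ion is 2+.
Ligand charges: 1×triphenylphosphine (neutral), 1×aqua (neutral), 1×glycinato (-1 each), 1×2,2'-bipyridine (neutral); total -1. So V + (-1) = 2+, giving V = +3.
Ligands are named alphabetically: aqua before bipyridine before glycinato before triphenylphosphine.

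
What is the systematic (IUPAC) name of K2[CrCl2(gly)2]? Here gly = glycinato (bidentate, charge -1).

potassium dichlorobis(glycinato)chromate(II)

The 2 potassium counter-ions carry a total charge of +2, so each complex ion is 2−.
Ligand charges: 2×chloro (-1 each), 2×glycinato (-1 each); total -4. So Cr + (-4) = 2−, giving Cr = +2.
The complex ion is anionic, so chromium takes the -ate form chromate(II).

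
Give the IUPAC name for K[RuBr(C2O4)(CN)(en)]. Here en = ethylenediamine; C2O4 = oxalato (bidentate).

The 1 potassium counter-ion carries a total charge of +1, so each complex ion is 1−.
Ligand charges: 1×ethylenediamine (neutral), 1×oxalato (-2 each), 1×bromo (-1 each), 1×cyano (-1 each); total -4. So Ru + (-4) = 1−, giving Ru = +3.
The complex ion is anionic, so ruthenium takes the -ate form ruthenate(III).

potassium bromocyano(ethylenediamine)oxalatoruthenate(III)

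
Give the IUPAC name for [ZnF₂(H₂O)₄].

There is no counter-ion, so the complex is neutral overall.
Ligand charges: 2×fluoro (-1 each), 4×aqua (neutral); total -2. So Zn + (-2) = 0, giving Zn = +2.
Ligands are named alphabetically: aqua before fluoro.

tetraaquadifluorozinc(II)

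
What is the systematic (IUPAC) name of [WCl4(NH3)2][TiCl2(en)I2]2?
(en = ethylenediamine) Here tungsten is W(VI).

diamminetetrachlorotungsten(VI) dichloro(ethylenediamine)diiodotitanate(III)

Both ions are complex: the cation is named first with the plain metal name, the anion second with the -ate form; each ion's ligands are alphabetised independently.
W is given as +6; the cation's ligand charges sum to -4, so the complex cation is 2+.
With 2 anions per cation, each anion must be 2/2 = 1−.
Anion: ligand charges sum to -4; for the ion to be 1−, Ti = +3.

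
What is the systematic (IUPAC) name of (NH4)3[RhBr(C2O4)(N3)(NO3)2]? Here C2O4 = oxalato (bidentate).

The 3 ammonium counter-ions carry a total charge of +3, so each complex ion is 3−.
Ligand charges: 1×bromo (-1 each), 2×nitrato (-1 each), 1×azido (-1 each), 1×oxalato (-2 each); total -6. So Rh + (-6) = 3−, giving Rh = +3.
The complex ion is anionic, so rhodium takes the -ate form rhodate(III).

ammonium azidobromodinitratooxalatorhodate(III)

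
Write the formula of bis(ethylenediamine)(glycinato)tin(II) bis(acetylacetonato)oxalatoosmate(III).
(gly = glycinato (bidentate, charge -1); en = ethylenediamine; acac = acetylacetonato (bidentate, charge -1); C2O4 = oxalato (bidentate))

[Sn(en)2(gly)][Os(acac)2(C2O4)]

Cation [Sn…]: ligand charges -1, Sn(II) ⇒ ion charge 1+.
Anion [Os…]: ligand charges -4, Os(III) ⇒ ion charge 1−.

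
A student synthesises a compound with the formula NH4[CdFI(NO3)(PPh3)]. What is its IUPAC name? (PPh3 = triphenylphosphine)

ammonium fluoroiodonitrato(triphenylphosphine)cadmate(II)

The 1 ammonium counter-ion carries a total charge of +1, so each complex ion is 1−.
Ligand charges: 1×nitrato (-1 each), 1×triphenylphosphine (neutral), 1×iodo (-1 each), 1×fluoro (-1 each); total -3. So Cd + (-3) = 1−, giving Cd = +2.
Ligands are named alphabetically: fluoro before iodo before nitrato before triphenylphosphine.
The complex ion is anionic, so cadmium takes the -ate form cadmate(II).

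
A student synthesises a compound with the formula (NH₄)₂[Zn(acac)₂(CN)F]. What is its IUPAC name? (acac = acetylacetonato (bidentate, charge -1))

The 2 ammonium counter-ions carry a total charge of +2, so each complex ion is 2−.
Ligand charges: 1×fluoro (-1 each), 2×acetylacetonato (-1 each), 1×cyano (-1 each); total -4. So Zn + (-4) = 2−, giving Zn = +2.
The complex ion is anionic, so zinc takes the -ate form zincate(II).

ammonium bis(acetylacetonato)cyanofluorozincate(II)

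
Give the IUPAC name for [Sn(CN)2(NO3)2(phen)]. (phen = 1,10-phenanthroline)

dicyanodinitrato(1,10-phenanthroline)tin(IV)

There is no counter-ion, so the complex is neutral overall.
Ligand charges: 2×cyano (-1 each), 2×nitrato (-1 each), 1×1,10-phenanthroline (neutral); total -4. So Sn + (-4) = 0, giving Sn = +4.
Ligands are named alphabetically: cyano before nitrato before phenanthroline.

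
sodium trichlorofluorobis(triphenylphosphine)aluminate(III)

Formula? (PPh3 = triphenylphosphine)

Ligands: 3 chloro (Cl, -1), 2 triphenylphosphine (PPh3, neutral), 1 fluoro (F, -1). Ligand charge sum = -4.
With Al in oxidation state +3, the complex ion is [Al...]^1−.
Charge balance with sodium (+1) requires 1 complex ion per 1 sodium.

Na[AlCl3F(PPh3)2]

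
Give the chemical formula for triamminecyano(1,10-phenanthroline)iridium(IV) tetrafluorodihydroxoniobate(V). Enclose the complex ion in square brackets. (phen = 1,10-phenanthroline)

[Ir(CN)(NH3)3(phen)][NbF4(OH)2]3

Cation [Ir…]: ligand charges -1, Ir(IV) ⇒ ion charge 3+.
Anion [Nb…]: ligand charges -6, Nb(V) ⇒ ion charge 1−.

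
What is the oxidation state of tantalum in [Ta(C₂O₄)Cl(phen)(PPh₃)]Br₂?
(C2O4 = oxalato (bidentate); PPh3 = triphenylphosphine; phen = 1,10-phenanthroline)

+5

2 bromide outside the brackets (-1 each) → the complex ion is 2+.
Ligand charges: 1×Cl = -1; 1×C2O4 = -2; 1×PPh3 neutral; 1×phen neutral; sum -3.
Ta + (-3) = 2+ ⇒ Ta is +5.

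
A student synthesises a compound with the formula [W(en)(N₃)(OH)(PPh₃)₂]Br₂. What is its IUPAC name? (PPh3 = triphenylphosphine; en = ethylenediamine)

The 2 bromide counter-ions carry a total charge of -2, so each complex ion is 2+.
Ligand charges: 2×triphenylphosphine (neutral), 1×ethylenediamine (neutral), 1×hydroxo (-1 each), 1×azido (-1 each); total -2. So W + (-2) = 2+, giving W = +4.
Ligands are named alphabetically: azido before ethylenediamine before hydroxo before triphenylphosphine.

azido(ethylenediamine)hydroxobis(triphenylphosphine)tungsten(IV) bromide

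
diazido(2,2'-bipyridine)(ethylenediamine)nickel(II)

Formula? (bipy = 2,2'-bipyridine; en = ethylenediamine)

Ligands: 2 azido (N3, -1), 1 2,2'-bipyridine (bipy, neutral), 1 ethylenediamine (en, neutral). Ligand charge sum = -2.
With Ni in oxidation state +2, the complex ion is [Ni...].

[Ni(bipy)(en)(N3)2]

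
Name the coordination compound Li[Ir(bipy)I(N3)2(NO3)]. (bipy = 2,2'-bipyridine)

lithium diazido(2,2'-bipyridine)iodonitratoiridate(III)

The 1 lithium counter-ion carries a total charge of +1, so each complex ion is 1−.
Ligand charges: 1×iodo (-1 each), 1×nitrato (-1 each), 2×azido (-1 each), 1×2,2'-bipyridine (neutral); total -4. So Ir + (-4) = 1−, giving Ir = +3.
Ligands are named alphabetically: azido before bipyridine before iodo before nitrato.
The complex ion is anionic, so iridium takes the -ate form iridate(III).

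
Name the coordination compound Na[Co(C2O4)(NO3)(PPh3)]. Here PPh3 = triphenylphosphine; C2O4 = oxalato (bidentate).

sodium nitratooxalato(triphenylphosphine)cobaltate(II)

The 1 sodium counter-ion carries a total charge of +1, so each complex ion is 1−.
Ligand charges: 1×triphenylphosphine (neutral), 1×oxalato (-2 each), 1×nitrato (-1 each); total -3. So Co + (-3) = 1−, giving Co = +2.
Ligands are named alphabetically: nitrato before oxalato before triphenylphosphine.
The complex ion is anionic, so cobalt takes the -ate form cobaltate(II).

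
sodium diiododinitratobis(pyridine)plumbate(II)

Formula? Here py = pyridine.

Na2[PbI2(NO3)2(py)2]

Ligands: 2 iodo (I, -1), 2 pyridine (py, neutral), 2 nitrato (NO3, -1). Ligand charge sum = -4.
With Pb in oxidation state +2, the complex ion is [Pb...]^2−.
Charge balance with sodium (+1) requires 1 complex ion per 2 sodium.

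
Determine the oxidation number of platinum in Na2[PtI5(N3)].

+4

2 sodium outside the brackets (+1 each) → the complex ion is 2−.
Ligand charges: 5×I = -5; 1×N3 = -1; sum -6.
Pt + (-6) = 2− ⇒ Pt is +4.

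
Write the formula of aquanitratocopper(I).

[Cu(H2O)(NO3)]

Ligands: 1 nitrato (NO3, -1), 1 aqua (H2O, neutral). Ligand charge sum = -1.
With Cu in oxidation state +1, the complex ion is [Cu...].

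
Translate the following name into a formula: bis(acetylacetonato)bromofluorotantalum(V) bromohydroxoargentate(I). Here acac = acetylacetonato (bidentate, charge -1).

Cation [Ta…]: ligand charges -4, Ta(V) ⇒ ion charge 1+.
Anion [Ag…]: ligand charges -2, Ag(I) ⇒ ion charge 1−.
One 1+ cation balances one 1− anion.

[Ta(acac)2BrF][AgBr(OH)]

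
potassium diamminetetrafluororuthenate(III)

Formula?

K[RuF4(NH3)2]

Ligands: 2 ammine (NH3, neutral), 4 fluoro (F, -1). Ligand charge sum = -4.
With Ru in oxidation state +3, the complex ion is [Ru...]^1−.
Charge balance with potassium (+1) requires 1 complex ion per 1 potassium.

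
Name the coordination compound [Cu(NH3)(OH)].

amminehydroxocopper(I)

There is no counter-ion, so the complex is neutral overall.
Ligand charges: 1×ammine (neutral), 1×hydroxo (-1 each); total -1. So Cu + (-1) = 0, giving Cu = +1.
Ligands are named alphabetically: ammine before hydroxo.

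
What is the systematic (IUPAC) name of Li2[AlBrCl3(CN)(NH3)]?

lithium amminebromotrichlorocyanoaluminate(III)

The 2 lithium counter-ions carry a total charge of +2, so each complex ion is 2−.
Ligand charges: 3×chloro (-1 each), 1×ammine (neutral), 1×bromo (-1 each), 1×cyano (-1 each); total -5. So Al + (-5) = 2−, giving Al = +3.
Ligands are named alphabetically: ammine before bromo before chloro before cyano.
The complex ion is anionic, so aluminium takes the -ate form aluminate(III).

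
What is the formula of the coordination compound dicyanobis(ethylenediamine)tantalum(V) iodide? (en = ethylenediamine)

[Ta(CN)2(en)2]I3

Ligands: 2 cyano (CN, -1), 2 ethylenediamine (en, neutral). Ligand charge sum = -2.
Charge balance with iodide (-1) requires 1 complex ion per 3 iodide.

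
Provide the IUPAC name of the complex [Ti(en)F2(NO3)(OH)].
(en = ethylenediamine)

There is no counter-ion, so the complex is neutral overall.
Ligand charges: 2×fluoro (-1 each), 1×ethylenediamine (neutral), 1×hydroxo (-1 each), 1×nitrato (-1 each); total -4. So Ti + (-4) = 0, giving Ti = +4.
Ligands are named alphabetically: ethylenediamine before fluoro before hydroxo before nitrato.

(ethylenediamine)difluorohydroxonitratotitanium(IV)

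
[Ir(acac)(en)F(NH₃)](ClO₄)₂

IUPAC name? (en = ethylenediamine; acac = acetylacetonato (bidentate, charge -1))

(acetylacetonato)ammine(ethylenediamine)fluoroiridium(IV) perchlorate

The 2 perchlorate counter-ions carry a total charge of -2, so each complex ion is 2+.
Ligand charges: 1×ethylenediamine (neutral), 1×ammine (neutral), 1×fluoro (-1 each), 1×acetylacetonato (-1 each); total -2. So Ir + (-2) = 2+, giving Ir = +4.
Ligands are named alphabetically: acetylacetonato before ammine before ethylenediamine before fluoro.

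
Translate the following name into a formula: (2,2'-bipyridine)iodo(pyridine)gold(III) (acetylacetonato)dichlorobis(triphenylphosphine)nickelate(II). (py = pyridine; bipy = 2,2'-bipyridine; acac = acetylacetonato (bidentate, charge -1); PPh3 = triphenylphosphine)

Cation [Au…]: ligand charges -1, Au(III) ⇒ ion charge 2+.
Anion [Ni…]: ligand charges -3, Ni(II) ⇒ ion charge 1−.

[Au(bipy)I(py)][Ni(acac)Cl2(PPh3)2]2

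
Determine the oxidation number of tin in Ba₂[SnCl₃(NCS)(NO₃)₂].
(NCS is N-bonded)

+2

2 barium outside the brackets (+2 each) → the complex ion is 4−.
Ligand charges: 1×NCS = -1; 3×Cl = -3; 2×NO3 = -2; sum -6.
Sn + (-6) = 4− ⇒ Sn is +2.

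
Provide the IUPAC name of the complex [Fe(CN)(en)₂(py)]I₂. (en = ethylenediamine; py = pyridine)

cyanobis(ethylenediamine)(pyridine)iron(III) iodide

The 2 iodide counter-ions carry a total charge of -2, so each complex ion is 2+.
Ligand charges: 2×ethylenediamine (neutral), 1×pyridine (neutral), 1×cyano (-1 each); total -1. So Fe + (-1) = 2+, giving Fe = +3.
Ligands are named alphabetically: cyano before ethylenediamine before pyridine.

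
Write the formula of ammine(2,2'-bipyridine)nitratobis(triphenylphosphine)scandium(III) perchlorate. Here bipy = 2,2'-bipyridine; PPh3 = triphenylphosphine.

[Sc(bipy)(NH3)(NO3)(PPh3)2](ClO4)2

Ligands: 1 2,2'-bipyridine (bipy, neutral), 2 triphenylphosphine (PPh3, neutral), 1 nitrato (NO3, -1), 1 ammine (NH3, neutral). Ligand charge sum = -1.
Charge balance with perchlorate (-1) requires 1 complex ion per 2 perchlorate.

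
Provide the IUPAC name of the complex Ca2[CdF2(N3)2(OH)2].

The 2 calcium counter-ions carry a total charge of +4, so each complex ion is 4−.
Ligand charges: 2×fluoro (-1 each), 2×azido (-1 each), 2×hydroxo (-1 each); total -6. So Cd + (-6) = 4−, giving Cd = +2.
Ligands are named alphabetically: azido before fluoro before hydroxo.
The complex ion is anionic, so cadmium takes the -ate form cadmate(II).

calcium diazidodifluorodihydroxocadmate(II)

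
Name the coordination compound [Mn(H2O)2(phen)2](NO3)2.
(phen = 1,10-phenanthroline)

The 2 nitrate counter-ions carry a total charge of -2, so each complex ion is 2+.
Ligand charges: 2×aqua (neutral), 2×1,10-phenanthroline (neutral); total 0. So Mn + (0) = 2+, giving Mn = +2.
Ligands are named alphabetically: aqua before phenanthroline.

diaquabis(1,10-phenanthroline)manganese(II) nitrate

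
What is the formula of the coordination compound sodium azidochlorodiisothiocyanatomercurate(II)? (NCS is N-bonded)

Ligands: 1 chloro (Cl, -1), 1 azido (N3, -1), 2 isothiocyanato (NCS, -1). Ligand charge sum = -4.
With Hg in oxidation state +2, the complex ion is [Hg...]^2−.
Charge balance with sodium (+1) requires 1 complex ion per 2 sodium.

Na2[HgCl(N3)(NCS)2]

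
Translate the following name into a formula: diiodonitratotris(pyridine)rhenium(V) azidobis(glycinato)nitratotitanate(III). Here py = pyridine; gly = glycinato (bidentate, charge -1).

[ReI2(NO3)(py)3][Ti(gly)2(N3)(NO3)]2

Cation [Re…]: ligand charges -3, Re(V) ⇒ ion charge 2+.
Anion [Ti…]: ligand charges -4, Ti(III) ⇒ ion charge 1−.
One 2+ cation requires 2 of the 1− anion.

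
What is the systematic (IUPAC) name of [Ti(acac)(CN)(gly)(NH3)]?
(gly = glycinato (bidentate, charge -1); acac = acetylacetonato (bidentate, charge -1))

(acetylacetonato)amminecyano(glycinato)titanium(III)

There is no counter-ion, so the complex is neutral overall.
Ligand charges: 1×cyano (-1 each), 1×glycinato (-1 each), 1×ammine (neutral), 1×acetylacetonato (-1 each); total -3. So Ti + (-3) = 0, giving Ti = +3.
Ligands are named alphabetically: acetylacetonato before ammine before cyano before glycinato.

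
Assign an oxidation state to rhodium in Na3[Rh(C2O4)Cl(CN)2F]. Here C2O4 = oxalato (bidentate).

+3

3 sodium outside the brackets (+1 each) → the complex ion is 3−.
Ligand charges: 2×CN = -2; 1×C2O4 = -2; 1×F = -1; 1×Cl = -1; sum -6.
Rh + (-6) = 3− ⇒ Rh is +3.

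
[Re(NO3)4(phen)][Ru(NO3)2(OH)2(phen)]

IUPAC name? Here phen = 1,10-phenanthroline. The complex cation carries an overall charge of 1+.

Both ions are complex: the cation is named first with the plain metal name, the anion second with the -ate form; each ion's ligands are alphabetised independently.
The complex cation is given as 1+; its ligand charges sum to -4, so Re = +5.
A 1:1 salt means the anion carries the equal and opposite charge, 1−.
Anion: ligand charges sum to -4; for the ion to be 1−, Ru = +3.

tetranitrato(1,10-phenanthroline)rhenium(V) dihydroxodinitrato(1,10-phenanthroline)ruthenate(III)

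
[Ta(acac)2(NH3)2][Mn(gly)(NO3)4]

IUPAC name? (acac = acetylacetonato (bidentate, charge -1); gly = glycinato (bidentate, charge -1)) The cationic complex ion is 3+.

The complex cation is given as 3+; its ligand charges sum to -2, so Ta = +5.
A 1:1 salt means the anion carries the equal and opposite charge, 3−.
Anion: ligand charges sum to -5; for the ion to be 3−, Mn = +2.

bis(acetylacetonato)diamminetantalum(V) (glycinato)tetranitratomanganate(II)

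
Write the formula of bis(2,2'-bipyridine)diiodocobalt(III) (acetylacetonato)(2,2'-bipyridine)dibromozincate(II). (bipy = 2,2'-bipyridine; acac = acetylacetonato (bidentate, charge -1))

Cation [Co…]: ligand charges -2, Co(III) ⇒ ion charge 1+.
Anion [Zn…]: ligand charges -3, Zn(II) ⇒ ion charge 1−.
One 1+ cation balances one 1− anion.

[Co(bipy)2I2][Zn(acac)(bipy)Br2]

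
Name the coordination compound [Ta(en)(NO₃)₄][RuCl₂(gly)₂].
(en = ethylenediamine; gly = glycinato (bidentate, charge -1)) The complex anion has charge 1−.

(ethylenediamine)tetranitratotantalum(V) dichlorobis(glycinato)ruthenate(III)

Both ions are complex: the cation is named first with the plain metal name, the anion second with the -ate form; each ion's ligands are alphabetised independently.
The complex anion is given as 1−; its ligand charges sum to -4, so Ru = +3.
A 1:1 salt means the cation carries the equal and opposite charge, 1+.
Cation: ligand charges sum to -4; for the ion to be 1+, Ta = +5.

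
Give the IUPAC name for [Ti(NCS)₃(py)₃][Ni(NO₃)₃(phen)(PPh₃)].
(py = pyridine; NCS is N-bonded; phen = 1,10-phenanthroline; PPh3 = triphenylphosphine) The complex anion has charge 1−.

triisothiocyanatotris(pyridine)titanium(IV) trinitrato(1,10-phenanthroline)(triphenylphosphine)nickelate(II)

Both ions are complex: the cation is named first with the plain metal name, the anion second with the -ate form; each ion's ligands are alphabetised independently.
The complex anion is given as 1−; its ligand charges sum to -3, so Ni = +2.
A 1:1 salt means the cation carries the equal and opposite charge, 1+.
Cation: ligand charges sum to -3; for the ion to be 1+, Ti = +4.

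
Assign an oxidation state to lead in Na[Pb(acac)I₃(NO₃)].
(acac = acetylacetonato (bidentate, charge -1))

+4

1 sodium outside the brackets (+1 each) → the complex ion is 1−.
Ligand charges: 1×acac = -1; 1×NO3 = -1; 3×I = -3; sum -5.
Pb + (-5) = 1− ⇒ Pb is +4.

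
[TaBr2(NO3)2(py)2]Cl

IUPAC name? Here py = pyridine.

dibromodinitratobis(pyridine)tantalum(V) chloride

The 1 chloride counter-ion carries a total charge of -1, so each complex ion is 1+.
Ligand charges: 2×pyridine (neutral), 2×bromo (-1 each), 2×nitrato (-1 each); total -4. So Ta + (-4) = 1+, giving Ta = +5.
Ligands are named alphabetically: bromo before nitrato before pyridine.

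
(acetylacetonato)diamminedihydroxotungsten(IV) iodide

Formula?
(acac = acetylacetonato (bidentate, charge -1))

[W(acac)(NH3)2(OH)2]I

Ligands: 1 acetylacetonato (acac, -1), 2 hydroxo (OH, -1), 2 ammine (NH3, neutral). Ligand charge sum = -3.
Charge balance with iodide (-1) requires 1 complex ion per 1 iodide.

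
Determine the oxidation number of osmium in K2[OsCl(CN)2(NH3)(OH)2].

2 potassium outside the brackets (+1 each) → the complex ion is 2−.
Ligand charges: 1×Cl = -1; 2×CN = -2; 2×OH = -2; 1×NH3 neutral; sum -5.
Os + (-5) = 2− ⇒ Os is +3.

+3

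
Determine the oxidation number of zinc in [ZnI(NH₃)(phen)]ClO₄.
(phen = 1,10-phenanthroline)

1 perchlorate outside the brackets (-1 each) → the complex ion is 1+.
Ligand charges: 1×NH3 neutral; 1×phen neutral; 1×I = -1; sum -1.
Zn + (-1) = 1+ ⇒ Zn is +2.

+2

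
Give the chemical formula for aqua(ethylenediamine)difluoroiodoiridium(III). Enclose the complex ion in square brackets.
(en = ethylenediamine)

Ligands: 1 iodo (I, -1), 1 aqua (H2O, neutral), 1 ethylenediamine (en, neutral), 2 fluoro (F, -1). Ligand charge sum = -3.
With Ir in oxidation state +3, the complex ion is [Ir...].

[Ir(en)F2(H2O)I]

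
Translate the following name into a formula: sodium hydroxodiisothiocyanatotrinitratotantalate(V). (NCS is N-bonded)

Na[Ta(NCS)2(NO3)3(OH)]

Ligands: 3 nitrato (NO3, -1), 2 isothiocyanato (NCS, -1), 1 hydroxo (OH, -1). Ligand charge sum = -6.
With Ta in oxidation state +5, the complex ion is [Ta...]^1−.
Charge balance with sodium (+1) requires 1 complex ion per 1 sodium.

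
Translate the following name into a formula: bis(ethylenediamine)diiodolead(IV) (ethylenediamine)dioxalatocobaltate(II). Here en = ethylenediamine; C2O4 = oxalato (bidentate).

Cation [Pb…]: ligand charges -2, Pb(IV) ⇒ ion charge 2+.
Anion [Co…]: ligand charges -4, Co(II) ⇒ ion charge 2−.
One 2+ cation balances one 2− anion.

[Pb(en)2I2][Co(C2O4)2(en)]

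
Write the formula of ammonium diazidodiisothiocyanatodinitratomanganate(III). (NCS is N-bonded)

Ligands: 2 nitrato (NO3, -1), 2 isothiocyanato (NCS, -1), 2 azido (N3, -1). Ligand charge sum = -6.
With Mn in oxidation state +3, the complex ion is [Mn...]^3−.
Charge balance with ammonium (+1) requires 1 complex ion per 3 ammonium.

(NH4)3[Mn(N3)2(NCS)2(NO3)2]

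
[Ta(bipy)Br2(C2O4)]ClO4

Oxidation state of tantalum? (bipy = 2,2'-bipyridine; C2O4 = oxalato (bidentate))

+5

1 perchlorate outside the brackets (-1 each) → the complex ion is 1+.
Ligand charges: 1×bipy neutral; 2×Br = -2; 1×C2O4 = -2; sum -4.
Ta + (-4) = 1+ ⇒ Ta is +5.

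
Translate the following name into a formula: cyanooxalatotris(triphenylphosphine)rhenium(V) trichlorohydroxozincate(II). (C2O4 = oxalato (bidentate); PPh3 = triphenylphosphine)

[Re(C2O4)(CN)(PPh3)3][ZnCl3(OH)]

Cation [Re…]: ligand charges -3, Re(V) ⇒ ion charge 2+.
Anion [Zn…]: ligand charges -4, Zn(II) ⇒ ion charge 2−.
One 2+ cation balances one 2− anion.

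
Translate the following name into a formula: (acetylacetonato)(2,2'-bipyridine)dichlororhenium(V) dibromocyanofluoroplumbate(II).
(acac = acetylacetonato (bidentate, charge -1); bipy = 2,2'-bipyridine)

[Re(acac)(bipy)Cl2][PbBr2(CN)F]

Cation [Re…]: ligand charges -3, Re(V) ⇒ ion charge 2+.
Anion [Pb…]: ligand charges -4, Pb(II) ⇒ ion charge 2−.
One 2+ cation balances one 2− anion.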